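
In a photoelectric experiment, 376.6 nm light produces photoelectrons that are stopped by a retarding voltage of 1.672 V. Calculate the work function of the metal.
1.62 eV

The stopping potential gives the maximum kinetic energy: KE_max = eV_s = 1.672 eV

From Einstein's photoelectric equation: KE_max = hc/λ - φ
Rearranging: φ = hc/λ - KE_max

Calculate photon energy:
E_photon = hc/λ = (6.626×10⁻³⁴ J·s)(3×10⁸ m/s) / (376.6×10⁻⁹ m) = 3.2922 eV

Therefore:
φ = 3.2922 - 1.672 = 1.62 eV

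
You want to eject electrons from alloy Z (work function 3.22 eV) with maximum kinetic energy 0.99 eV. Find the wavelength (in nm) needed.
294.50 nm

From Einstein's equation: KE_max = hc/λ - φ

Rearranging for λ:
hc/λ = KE_max + φ
λ = hc/(KE_max + φ)

Required photon energy:
E_photon = KE_max + φ = 0.99 + 3.22 = 4.21 eV

Required wavelength:
λ = hc/E_photon = (6.626×10⁻³⁴)(3×10⁸) / (4.21 × 1.602×10⁻¹⁹)
λ = 294.50 nm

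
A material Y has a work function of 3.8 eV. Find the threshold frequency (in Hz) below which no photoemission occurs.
9.1884e+14 Hz

The threshold frequency is when the photon energy equals the work function:
hf₀ = φ

Solving for f₀:
f₀ = φ/h = (3.8 eV × 1.602×10⁻¹⁹ J/eV) / (6.626×10⁻³⁴ J·s)
f₀ = 9.1884e+14 Hz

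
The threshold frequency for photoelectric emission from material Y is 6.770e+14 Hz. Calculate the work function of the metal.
2.80 eV

At the threshold frequency, photon energy equals work function:
φ = hf₀

Calculating:
φ = (6.626×10⁻³⁴ J·s)(6.770e+14 Hz)
φ = 2.80 eV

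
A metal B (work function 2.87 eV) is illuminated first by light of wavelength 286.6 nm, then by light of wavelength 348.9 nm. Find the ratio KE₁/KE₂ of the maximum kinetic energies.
2.1300

Using Einstein's equation: KE_max = hc/λ - φ

For λ₁ = 286.6 nm:
E₁ = hc/λ₁ = 4.3260 eV
KE₁ = E₁ - φ = 4.3260 - 2.87 = 1.4560 eV

For λ₂ = 348.9 nm:
E₂ = hc/λ₂ = 3.5536 eV
KE₂ = E₂ - φ = 3.5536 - 2.87 = 0.6836 eV

Ratio: KE₁/KE₂ = 1.4560/0.6836 = 2.1300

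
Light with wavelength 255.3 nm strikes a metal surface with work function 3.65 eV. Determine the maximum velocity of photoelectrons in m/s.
6.5144e+05 m/s

First, find the maximum kinetic energy:
E_photon = hc/λ = 4.8564 eV
KE_max = E_photon - φ = 4.8564 - 3.65 = 1.2064 eV

Convert to Joules: KE_max = 1.2064 × 1.602×10⁻¹⁹ J = 1.9329e-19 J

Then use KE = ½mv² to find velocity:
v = √(2·KE/m) = √(2 × 1.9329e-19 J / 9.109e-31 kg)
v = 6.5144e+05 m/s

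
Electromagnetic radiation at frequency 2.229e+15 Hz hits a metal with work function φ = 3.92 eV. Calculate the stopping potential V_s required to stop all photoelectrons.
5.2984 V

The stopping potential V_s satisfies: eV_s = KE_max

First, find KE_max using Einstein's equation:
E_photon = hf = (6.626×10⁻³⁴ J·s)(2.229e+15 Hz) = 9.2184 eV
KE_max = E_photon - φ = 9.2184 - 3.92 = 5.2984 eV

Since eV_s = KE_max:
V_s = KE_max/e = 5.2984 V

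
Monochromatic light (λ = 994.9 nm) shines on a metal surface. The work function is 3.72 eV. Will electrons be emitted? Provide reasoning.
No

For photoemission, the photon energy must exceed the work function.

Photon energy: E = hc/λ = 1.2462 eV
Work function: φ = 3.72 eV

Since E_photon (1.2462 eV) < φ (3.72 eV), photoemission will NOT occur.
The threshold wavelength is λ₀ = hc/φ = 333.3 nm.
Since 994.9 nm > 333.3 nm, the photons lack sufficient energy.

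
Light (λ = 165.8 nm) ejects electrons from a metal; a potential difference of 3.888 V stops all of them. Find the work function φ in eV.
3.59 eV

The stopping potential gives the maximum kinetic energy: KE_max = eV_s = 3.888 eV

From Einstein's photoelectric equation: KE_max = hc/λ - φ
Rearranging: φ = hc/λ - KE_max

Calculate photon energy:
E_photon = hc/λ = (6.626×10⁻³⁴ J·s)(3×10⁸ m/s) / (165.8×10⁻⁹ m) = 7.4779 eV

Therefore:
φ = 7.4779 - 3.888 = 3.59 eV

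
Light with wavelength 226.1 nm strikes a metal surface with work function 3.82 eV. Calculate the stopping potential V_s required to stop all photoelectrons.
1.6636 V

The stopping potential V_s satisfies: eV_s = KE_max

First, find KE_max using Einstein's equation:
E_photon = hc/λ = 5.4836 eV
KE_max = E_photon - φ = 5.4836 - 3.82 = 1.6636 eV

Since eV_s = KE_max:
V_s = KE_max/e = 1.6636 V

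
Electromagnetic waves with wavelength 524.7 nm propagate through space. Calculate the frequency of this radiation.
5.7136e+14 Hz

Using the wave equation: c = fλ

Solving for frequency:
f = c/λ = (3×10⁸ m/s) / (524.7×10⁻⁹ m)
f = 5.7136e+14 Hz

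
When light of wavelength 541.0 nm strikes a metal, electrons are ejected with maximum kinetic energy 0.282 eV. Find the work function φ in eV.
2.01 eV

From Einstein's photoelectric equation: KE_max = hf - φ = hc/λ - φ

Rearranging for φ:
φ = hc/λ - KE_max

Calculate photon energy:
E_photon = hc/λ = 2.2918 eV

Therefore:
φ = 2.2918 - 0.282 = 2.01 eV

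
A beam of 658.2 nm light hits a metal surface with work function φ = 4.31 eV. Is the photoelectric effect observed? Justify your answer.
No

For photoemission, the photon energy must exceed the work function.

Photon energy: E = hc/λ = 1.8837 eV
Work function: φ = 4.31 eV

Since E_photon (1.8837 eV) < φ (4.31 eV), photoemission will NOT occur.
The threshold wavelength is λ₀ = hc/φ = 287.7 nm.
Since 658.2 nm > 287.7 nm, the photons lack sufficient energy.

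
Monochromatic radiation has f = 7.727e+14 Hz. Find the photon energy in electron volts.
3.1956 eV

Using E = hf:

E = hf = (6.626×10⁻³⁴ J·s)(7.727e+14 Hz)
E = 3.1956 eV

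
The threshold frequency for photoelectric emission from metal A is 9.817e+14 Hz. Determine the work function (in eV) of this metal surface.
4.06 eV

At the threshold frequency, photon energy equals work function:
φ = hf₀

Calculating:
φ = (6.626×10⁻³⁴ J·s)(9.817e+14 Hz)
φ = 4.06 eV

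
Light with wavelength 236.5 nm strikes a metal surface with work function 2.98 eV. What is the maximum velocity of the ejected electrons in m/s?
8.9211e+05 m/s

First, find the maximum kinetic energy:
E_photon = hc/λ = 5.2425 eV
KE_max = E_photon - φ = 5.2425 - 2.98 = 2.2625 eV

Convert to Joules: KE_max = 2.2625 × 1.602×10⁻¹⁹ J = 3.6249e-19 J

Then use KE = ½mv² to find velocity:
v = √(2·KE/m) = √(2 × 3.6249e-19 J / 9.109e-31 kg)
v = 8.9211e+05 m/s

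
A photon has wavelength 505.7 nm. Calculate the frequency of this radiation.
5.9283e+14 Hz

Using the wave equation: c = fλ

Solving for frequency:
f = c/λ = (3×10⁸ m/s) / (505.7×10⁻⁹ m)
f = 5.9283e+14 Hz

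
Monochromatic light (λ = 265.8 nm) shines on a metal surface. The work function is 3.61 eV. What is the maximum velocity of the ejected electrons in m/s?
6.0906e+05 m/s

First, find the maximum kinetic energy:
E_photon = hc/λ = 4.6646 eV
KE_max = E_photon - φ = 4.6646 - 3.61 = 1.0546 eV

Convert to Joules: KE_max = 1.0546 × 1.602×10⁻¹⁹ J = 1.6896e-19 J

Then use KE = ½mv² to find velocity:
v = √(2·KE/m) = √(2 × 1.6896e-19 J / 9.109e-31 kg)
v = 6.0906e+05 m/s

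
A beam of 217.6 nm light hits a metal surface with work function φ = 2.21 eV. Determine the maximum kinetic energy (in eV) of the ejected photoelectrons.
3.4878 eV

Using Einstein's photoelectric equation: KE_max = hf - φ = hc/λ - φ

First, calculate the photon energy:
E_photon = hc/λ = (6.626×10⁻³⁴ J·s)(3×10⁸ m/s) / (217.6×10⁻⁹ m)
E_photon = 5.6978 eV

Then, the maximum kinetic energy:
KE_max = E_photon - φ = 5.6978 eV - 2.21 eV = 3.4878 eV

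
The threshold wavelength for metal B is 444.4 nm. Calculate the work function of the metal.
2.79 eV

At the threshold wavelength, photon energy equals work function:
φ = hc/λ₀

Calculating:
φ = (6.626×10⁻³⁴ J·s)(3×10⁸ m/s) / (444.4×10⁻⁹ m)
φ = 2.79 eV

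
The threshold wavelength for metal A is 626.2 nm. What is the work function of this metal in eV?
1.98 eV

At the threshold wavelength, photon energy equals work function:
φ = hc/λ₀

Calculating:
φ = (6.626×10⁻³⁴ J·s)(3×10⁸ m/s) / (626.2×10⁻⁹ m)
φ = 1.98 eV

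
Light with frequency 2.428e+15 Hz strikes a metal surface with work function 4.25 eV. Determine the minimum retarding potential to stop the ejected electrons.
5.7914 V

The stopping potential V_s satisfies: eV_s = KE_max

First, find KE_max using Einstein's equation:
E_photon = hf = (6.626×10⁻³⁴ J·s)(2.428e+15 Hz) = 10.0414 eV
KE_max = E_photon - φ = 10.0414 - 4.25 = 5.7914 eV

Since eV_s = KE_max:
V_s = KE_max/e = 5.7914 V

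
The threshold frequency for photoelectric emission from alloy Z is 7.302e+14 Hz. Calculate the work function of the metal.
3.02 eV

At the threshold frequency, photon energy equals work function:
φ = hf₀

Calculating:
φ = (6.626×10⁻³⁴ J·s)(7.302e+14 Hz)
φ = 3.02 eV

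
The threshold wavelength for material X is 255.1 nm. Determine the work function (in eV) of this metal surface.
4.86 eV

At the threshold wavelength, photon energy equals work function:
φ = hc/λ₀

Calculating:
φ = (6.626×10⁻³⁴ J·s)(3×10⁸ m/s) / (255.1×10⁻⁹ m)
φ = 4.86 eV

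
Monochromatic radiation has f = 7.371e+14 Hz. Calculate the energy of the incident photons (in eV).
3.0484 eV

Using E = hf:

E = hf = (6.626×10⁻³⁴ J·s)(7.371e+14 Hz)
E = 3.0484 eV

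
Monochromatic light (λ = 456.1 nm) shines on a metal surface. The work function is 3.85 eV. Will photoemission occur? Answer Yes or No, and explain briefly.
No

For photoemission, the photon energy must exceed the work function.

Photon energy: E = hc/λ = 2.7184 eV
Work function: φ = 3.85 eV

Since E_photon (2.7184 eV) < φ (3.85 eV), photoemission will NOT occur.
The threshold wavelength is λ₀ = hc/φ = 322.0 nm.
Since 456.1 nm > 322.0 nm, the photons lack sufficient energy.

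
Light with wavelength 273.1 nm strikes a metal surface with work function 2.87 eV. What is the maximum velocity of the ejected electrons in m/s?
7.6642e+05 m/s

First, find the maximum kinetic energy:
E_photon = hc/λ = 4.5399 eV
KE_max = E_photon - φ = 4.5399 - 2.87 = 1.6699 eV

Convert to Joules: KE_max = 1.6699 × 1.602×10⁻¹⁹ J = 2.6754e-19 J

Then use KE = ½mv² to find velocity:
v = √(2·KE/m) = √(2 × 2.6754e-19 J / 9.109e-31 kg)
v = 7.6642e+05 m/s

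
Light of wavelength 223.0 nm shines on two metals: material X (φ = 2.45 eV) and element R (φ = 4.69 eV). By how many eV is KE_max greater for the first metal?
2.2400 eV

Using KE_max = hc/λ - φ for each metal:

Photon energy: E = hc/λ = 5.5598 eV

For material X (φ₁ = 2.45 eV):
KE₁ = E - φ₁ = 5.5598 - 2.45 = 3.1098 eV

For element R (φ₂ = 4.69 eV):
KE₂ = E - φ₂ = 5.5598 - 4.69 = 0.8698 eV

Difference:
ΔKE = KE₁ - KE₂ = 3.1098 - 0.8698 = 2.2400 eV

Note: The difference equals the difference in work functions: 4.69 - 2.45 = 2.24 eV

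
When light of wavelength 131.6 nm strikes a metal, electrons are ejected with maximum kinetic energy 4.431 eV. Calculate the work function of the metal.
4.99 eV

From Einstein's photoelectric equation: KE_max = hf - φ = hc/λ - φ

Rearranging for φ:
φ = hc/λ - KE_max

Calculate photon energy:
E_photon = hc/λ = 9.4213 eV

Therefore:
φ = 9.4213 - 4.431 = 4.99 eV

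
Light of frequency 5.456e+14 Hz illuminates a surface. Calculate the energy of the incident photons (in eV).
2.2564 eV

Using E = hf:

E = hf = (6.626×10⁻³⁴ J·s)(5.456e+14 Hz)
E = 2.2564 eV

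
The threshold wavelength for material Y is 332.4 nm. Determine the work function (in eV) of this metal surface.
3.73 eV

At the threshold wavelength, photon energy equals work function:
φ = hc/λ₀

Calculating:
φ = (6.626×10⁻³⁴ J·s)(3×10⁸ m/s) / (332.4×10⁻⁹ m)
φ = 3.73 eV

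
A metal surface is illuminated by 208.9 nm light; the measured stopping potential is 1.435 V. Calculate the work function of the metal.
4.50 eV

The stopping potential gives the maximum kinetic energy: KE_max = eV_s = 1.435 eV

From Einstein's photoelectric equation: KE_max = hc/λ - φ
Rearranging: φ = hc/λ - KE_max

Calculate photon energy:
E_photon = hc/λ = (6.626×10⁻³⁴ J·s)(3×10⁸ m/s) / (208.9×10⁻⁹ m) = 5.9351 eV

Therefore:
φ = 5.9351 - 1.435 = 4.50 eV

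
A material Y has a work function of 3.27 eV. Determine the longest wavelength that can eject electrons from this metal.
379.16 nm

The threshold wavelength is when the photon energy equals the work function:
hc/λ₀ = φ

Solving for λ₀:
λ₀ = hc/φ = (6.626×10⁻³⁴ J·s)(3×10⁸ m/s) / (3.27 eV × 1.602×10⁻¹⁹ J/eV)
λ₀ = 379.16 nm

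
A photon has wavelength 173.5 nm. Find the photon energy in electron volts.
7.1461 eV

Using E = hf = hc/λ:

E = hc/λ = (6.626×10⁻³⁴ J·s)(3×10⁸ m/s) / (173.5×10⁻⁹ m)
E = 7.1461 eV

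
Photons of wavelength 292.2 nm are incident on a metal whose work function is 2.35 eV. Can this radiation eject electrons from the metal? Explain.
Yes

For photoemission, the photon energy must exceed the work function.

Photon energy: E = hc/λ = 4.2431 eV
Work function: φ = 2.35 eV

Since E_photon (4.2431 eV) > φ (2.35 eV), photoemission WILL occur.
The threshold wavelength is λ₀ = hc/φ = 527.6 nm.
Since 292.2 nm < 527.6 nm, the light has sufficient energy.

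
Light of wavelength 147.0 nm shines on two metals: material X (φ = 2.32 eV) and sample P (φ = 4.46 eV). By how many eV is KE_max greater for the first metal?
2.1400 eV

Using KE_max = hc/λ - φ for each metal:

Photon energy: E = hc/λ = 8.4343 eV

For material X (φ₁ = 2.32 eV):
KE₁ = E - φ₁ = 8.4343 - 2.32 = 6.1143 eV

For sample P (φ₂ = 4.46 eV):
KE₂ = E - φ₂ = 8.4343 - 4.46 = 3.9743 eV

Difference:
ΔKE = KE₁ - KE₂ = 6.1143 - 3.9743 = 2.1400 eV

Note: The difference equals the difference in work functions: 4.46 - 2.32 = 2.14 eV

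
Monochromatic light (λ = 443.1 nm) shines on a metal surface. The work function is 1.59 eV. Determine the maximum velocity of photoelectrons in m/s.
6.5190e+05 m/s

First, find the maximum kinetic energy:
E_photon = hc/λ = 2.7981 eV
KE_max = E_photon - φ = 2.7981 - 1.59 = 1.2081 eV

Convert to Joules: KE_max = 1.2081 × 1.602×10⁻¹⁹ J = 1.9356e-19 J

Then use KE = ½mv² to find velocity:
v = √(2·KE/m) = √(2 × 1.9356e-19 J / 9.109e-31 kg)
v = 6.5190e+05 m/s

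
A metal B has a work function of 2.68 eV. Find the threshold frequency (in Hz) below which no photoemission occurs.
6.4802e+14 Hz

The threshold frequency is when the photon energy equals the work function:
hf₀ = φ

Solving for f₀:
f₀ = φ/h = (2.68 eV × 1.602×10⁻¹⁹ J/eV) / (6.626×10⁻³⁴ J·s)
f₀ = 6.4802e+14 Hz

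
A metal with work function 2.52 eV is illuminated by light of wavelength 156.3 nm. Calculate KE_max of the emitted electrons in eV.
5.4125 eV

Using Einstein's photoelectric equation: KE_max = hf - φ = hc/λ - φ

First, calculate the photon energy:
E_photon = hc/λ = (6.626×10⁻³⁴ J·s)(3×10⁸ m/s) / (156.3×10⁻⁹ m)
E_photon = 7.9325 eV

Then, the maximum kinetic energy:
KE_max = E_photon - φ = 7.9325 eV - 2.52 eV = 5.4125 eV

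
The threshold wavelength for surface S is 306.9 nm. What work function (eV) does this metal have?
4.04 eV

At the threshold wavelength, photon energy equals work function:
φ = hc/λ₀

Calculating:
φ = (6.626×10⁻³⁴ J·s)(3×10⁸ m/s) / (306.9×10⁻⁹ m)
φ = 4.04 eV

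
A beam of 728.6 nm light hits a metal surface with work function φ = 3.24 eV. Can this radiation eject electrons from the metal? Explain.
No

For photoemission, the photon energy must exceed the work function.

Photon energy: E = hc/λ = 1.7017 eV
Work function: φ = 3.24 eV

Since E_photon (1.7017 eV) < φ (3.24 eV), photoemission will NOT occur.
The threshold wavelength is λ₀ = hc/φ = 382.7 nm.
Since 728.6 nm > 382.7 nm, the photons lack sufficient energy.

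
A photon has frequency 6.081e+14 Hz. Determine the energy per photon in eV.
2.5149 eV

Using E = hf:

E = hf = (6.626×10⁻³⁴ J·s)(6.081e+14 Hz)
E = 2.5149 eV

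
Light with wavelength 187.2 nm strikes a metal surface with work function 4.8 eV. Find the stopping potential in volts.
1.8231 V

The stopping potential V_s satisfies: eV_s = KE_max

First, find KE_max using Einstein's equation:
E_photon = hc/λ = 6.6231 eV
KE_max = E_photon - φ = 6.6231 - 4.8 = 1.8231 eV

Since eV_s = KE_max:
V_s = KE_max/e = 1.8231 V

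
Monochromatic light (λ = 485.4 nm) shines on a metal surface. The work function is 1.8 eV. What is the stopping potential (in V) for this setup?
0.7543 V

The stopping potential V_s satisfies: eV_s = KE_max

First, find KE_max using Einstein's equation:
E_photon = hc/λ = 2.5543 eV
KE_max = E_photon - φ = 2.5543 - 1.8 = 0.7543 eV

Since eV_s = KE_max:
V_s = KE_max/e = 0.7543 V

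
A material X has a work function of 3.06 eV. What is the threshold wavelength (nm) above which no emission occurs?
405.18 nm

The threshold wavelength is when the photon energy equals the work function:
hc/λ₀ = φ

Solving for λ₀:
λ₀ = hc/φ = (6.626×10⁻³⁴ J·s)(3×10⁸ m/s) / (3.06 eV × 1.602×10⁻¹⁹ J/eV)
λ₀ = 405.18 nm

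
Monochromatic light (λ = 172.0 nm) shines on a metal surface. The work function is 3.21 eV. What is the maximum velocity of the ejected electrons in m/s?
1.1860e+06 m/s

First, find the maximum kinetic energy:
E_photon = hc/λ = 7.2084 eV
KE_max = E_photon - φ = 7.2084 - 3.21 = 3.9984 eV

Convert to Joules: KE_max = 3.9984 × 1.602×10⁻¹⁹ J = 6.4061e-19 J

Then use KE = ½mv² to find velocity:
v = √(2·KE/m) = √(2 × 6.4061e-19 J / 9.109e-31 kg)
v = 1.1860e+06 m/s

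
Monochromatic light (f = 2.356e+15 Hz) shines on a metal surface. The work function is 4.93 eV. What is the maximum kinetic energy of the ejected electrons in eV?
4.8136 eV

Using Einstein's photoelectric equation: KE_max = hf - φ

First, calculate the photon energy:
E_photon = hf = (6.626×10⁻³⁴ J·s)(2.356e+15 Hz)
E_photon = 9.7436 eV

Then, the maximum kinetic energy:
KE_max = E_photon - φ = 9.7436 eV - 4.93 eV = 4.8136 eV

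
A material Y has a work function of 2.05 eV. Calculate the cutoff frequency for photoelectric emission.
4.9569e+14 Hz

The threshold frequency is when the photon energy equals the work function:
hf₀ = φ

Solving for f₀:
f₀ = φ/h = (2.05 eV × 1.602×10⁻¹⁹ J/eV) / (6.626×10⁻³⁴ J·s)
f₀ = 4.9569e+14 Hz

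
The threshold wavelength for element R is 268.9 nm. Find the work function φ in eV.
4.61 eV

At the threshold wavelength, photon energy equals work function:
φ = hc/λ₀

Calculating:
φ = (6.626×10⁻³⁴ J·s)(3×10⁸ m/s) / (268.9×10⁻⁹ m)
φ = 4.61 eV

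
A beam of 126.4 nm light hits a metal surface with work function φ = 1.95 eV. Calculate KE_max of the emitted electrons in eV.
7.8589 eV

Using Einstein's photoelectric equation: KE_max = hf - φ = hc/λ - φ

First, calculate the photon energy:
E_photon = hc/λ = (6.626×10⁻³⁴ J·s)(3×10⁸ m/s) / (126.4×10⁻⁹ m)
E_photon = 9.8089 eV

Then, the maximum kinetic energy:
KE_max = E_photon - φ = 9.8089 eV - 1.95 eV = 7.8589 eV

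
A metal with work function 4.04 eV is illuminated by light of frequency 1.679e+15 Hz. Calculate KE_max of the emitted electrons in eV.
2.9038 eV

Using Einstein's photoelectric equation: KE_max = hf - φ

First, calculate the photon energy:
E_photon = hf = (6.626×10⁻³⁴ J·s)(1.679e+15 Hz)
E_photon = 6.9438 eV

Then, the maximum kinetic energy:
KE_max = E_photon - φ = 6.9438 eV - 4.04 eV = 2.9038 eV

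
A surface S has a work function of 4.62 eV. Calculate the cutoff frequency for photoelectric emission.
1.1171e+15 Hz

The threshold frequency is when the photon energy equals the work function:
hf₀ = φ

Solving for f₀:
f₀ = φ/h = (4.62 eV × 1.602×10⁻¹⁹ J/eV) / (6.626×10⁻³⁴ J·s)
f₀ = 1.1171e+15 Hz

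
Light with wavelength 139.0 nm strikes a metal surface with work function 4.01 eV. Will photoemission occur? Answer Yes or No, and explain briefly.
Yes

For photoemission, the photon energy must exceed the work function.

Photon energy: E = hc/λ = 8.9197 eV
Work function: φ = 4.01 eV

Since E_photon (8.9197 eV) > φ (4.01 eV), photoemission WILL occur.
The threshold wavelength is λ₀ = hc/φ = 309.2 nm.
Since 139.0 nm < 309.2 nm, the light has sufficient energy.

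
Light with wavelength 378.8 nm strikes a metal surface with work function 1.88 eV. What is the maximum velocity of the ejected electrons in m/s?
7.0002e+05 m/s

First, find the maximum kinetic energy:
E_photon = hc/λ = 3.2731 eV
KE_max = E_photon - φ = 3.2731 - 1.88 = 1.3931 eV

Convert to Joules: KE_max = 1.3931 × 1.602×10⁻¹⁹ J = 2.2320e-19 J

Then use KE = ½mv² to find velocity:
v = √(2·KE/m) = √(2 × 2.2320e-19 J / 9.109e-31 kg)
v = 7.0002e+05 m/s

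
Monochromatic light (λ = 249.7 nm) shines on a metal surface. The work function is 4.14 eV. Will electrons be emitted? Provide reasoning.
Yes

For photoemission, the photon energy must exceed the work function.

Photon energy: E = hc/λ = 4.9653 eV
Work function: φ = 4.14 eV

Since E_photon (4.9653 eV) > φ (4.14 eV), photoemission WILL occur.
The threshold wavelength is λ₀ = hc/φ = 299.5 nm.
Since 249.7 nm < 299.5 nm, the light has sufficient energy.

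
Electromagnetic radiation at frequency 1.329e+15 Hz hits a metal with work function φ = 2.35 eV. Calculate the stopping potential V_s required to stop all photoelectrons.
3.1463 V

The stopping potential V_s satisfies: eV_s = KE_max

First, find KE_max using Einstein's equation:
E_photon = hf = (6.626×10⁻³⁴ J·s)(1.329e+15 Hz) = 5.4963 eV
KE_max = E_photon - φ = 5.4963 - 2.35 = 3.1463 eV

Since eV_s = KE_max:
V_s = KE_max/e = 3.1463 V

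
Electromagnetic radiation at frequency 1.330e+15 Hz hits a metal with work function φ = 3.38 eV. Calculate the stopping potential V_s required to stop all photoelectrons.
2.1204 V

The stopping potential V_s satisfies: eV_s = KE_max

First, find KE_max using Einstein's equation:
E_photon = hf = (6.626×10⁻³⁴ J·s)(1.330e+15 Hz) = 5.5004 eV
KE_max = E_photon - φ = 5.5004 - 3.38 = 2.1204 eV

Since eV_s = KE_max:
V_s = KE_max/e = 2.1204 V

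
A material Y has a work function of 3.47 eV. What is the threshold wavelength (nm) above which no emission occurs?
357.30 nm

The threshold wavelength is when the photon energy equals the work function:
hc/λ₀ = φ

Solving for λ₀:
λ₀ = hc/φ = (6.626×10⁻³⁴ J·s)(3×10⁸ m/s) / (3.47 eV × 1.602×10⁻¹⁹ J/eV)
λ₀ = 357.30 nm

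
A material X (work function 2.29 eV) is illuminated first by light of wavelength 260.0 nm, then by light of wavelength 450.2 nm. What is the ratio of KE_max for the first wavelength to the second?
5.3421

Using Einstein's equation: KE_max = hc/λ - φ

For λ₁ = 260.0 nm:
E₁ = hc/λ₁ = 4.7686 eV
KE₁ = E₁ - φ = 4.7686 - 2.29 = 2.4786 eV

For λ₂ = 450.2 nm:
E₂ = hc/λ₂ = 2.7540 eV
KE₂ = E₂ - φ = 2.7540 - 2.29 = 0.4640 eV

Ratio: KE₁/KE₂ = 2.4786/0.4640 = 5.3421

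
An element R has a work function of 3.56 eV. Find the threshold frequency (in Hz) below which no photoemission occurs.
8.6080e+14 Hz

The threshold frequency is when the photon energy equals the work function:
hf₀ = φ

Solving for f₀:
f₀ = φ/h = (3.56 eV × 1.602×10⁻¹⁹ J/eV) / (6.626×10⁻³⁴ J·s)
f₀ = 8.6080e+14 Hz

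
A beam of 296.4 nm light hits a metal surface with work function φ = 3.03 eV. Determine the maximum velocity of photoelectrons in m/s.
6.3686e+05 m/s

First, find the maximum kinetic energy:
E_photon = hc/λ = 4.1830 eV
KE_max = E_photon - φ = 4.1830 - 3.03 = 1.1530 eV

Convert to Joules: KE_max = 1.1530 × 1.602×10⁻¹⁹ J = 1.8473e-19 J

Then use KE = ½mv² to find velocity:
v = √(2·KE/m) = √(2 × 1.8473e-19 J / 9.109e-31 kg)
v = 6.3686e+05 m/s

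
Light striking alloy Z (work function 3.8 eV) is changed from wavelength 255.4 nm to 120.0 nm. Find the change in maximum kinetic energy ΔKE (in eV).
5.4775 eV

Using Einstein's equation: KE_max = hc/λ - φ

For λ₁ = 255.4 nm:
KE₁ = hc/λ₁ - φ = 4.8545 - 3.8 = 1.0545 eV

For λ₂ = 120.0 nm:
KE₂ = hc/λ₂ - φ = 10.3320 - 3.8 = 6.5320 eV

Change in KE:
ΔKE = KE₂ - KE₁ = 6.5320 - 1.0545 = 5.4775 eV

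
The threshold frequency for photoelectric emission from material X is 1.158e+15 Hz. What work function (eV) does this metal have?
4.79 eV

At the threshold frequency, photon energy equals work function:
φ = hf₀

Calculating:
φ = (6.626×10⁻³⁴ J·s)(1.158e+15 Hz)
φ = 4.79 eV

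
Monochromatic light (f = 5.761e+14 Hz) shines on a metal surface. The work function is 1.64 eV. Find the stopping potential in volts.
0.7426 V

The stopping potential V_s satisfies: eV_s = KE_max

First, find KE_max using Einstein's equation:
E_photon = hf = (6.626×10⁻³⁴ J·s)(5.761e+14 Hz) = 2.3826 eV
KE_max = E_photon - φ = 2.3826 - 1.64 = 0.7426 eV

Since eV_s = KE_max:
V_s = KE_max/e = 0.7426 V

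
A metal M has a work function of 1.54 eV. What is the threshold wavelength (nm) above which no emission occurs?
805.09 nm

The threshold wavelength is when the photon energy equals the work function:
hc/λ₀ = φ

Solving for λ₀:
λ₀ = hc/φ = (6.626×10⁻³⁴ J·s)(3×10⁸ m/s) / (1.54 eV × 1.602×10⁻¹⁹ J/eV)
λ₀ = 805.09 nm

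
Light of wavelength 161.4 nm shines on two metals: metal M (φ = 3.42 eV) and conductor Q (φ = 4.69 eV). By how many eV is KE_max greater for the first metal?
1.2700 eV

Using KE_max = hc/λ - φ for each metal:

Photon energy: E = hc/λ = 7.6818 eV

For metal M (φ₁ = 3.42 eV):
KE₁ = E - φ₁ = 7.6818 - 3.42 = 4.2618 eV

For conductor Q (φ₂ = 4.69 eV):
KE₂ = E - φ₂ = 7.6818 - 4.69 = 2.9918 eV

Difference:
ΔKE = KE₁ - KE₂ = 4.2618 - 2.9918 = 1.2700 eV

Note: The difference equals the difference in work functions: 4.69 - 3.42 = 1.27 eV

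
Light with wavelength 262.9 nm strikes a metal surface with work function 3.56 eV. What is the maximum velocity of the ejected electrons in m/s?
6.3769e+05 m/s

First, find the maximum kinetic energy:
E_photon = hc/λ = 4.7160 eV
KE_max = E_photon - φ = 4.7160 - 3.56 = 1.1560 eV

Convert to Joules: KE_max = 1.1560 × 1.602×10⁻¹⁹ J = 1.8522e-19 J

Then use KE = ½mv² to find velocity:
v = √(2·KE/m) = √(2 × 1.8522e-19 J / 9.109e-31 kg)
v = 6.3769e+05 m/s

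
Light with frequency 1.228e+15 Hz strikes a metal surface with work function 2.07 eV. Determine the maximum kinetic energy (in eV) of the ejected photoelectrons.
3.0086 eV

Using Einstein's photoelectric equation: KE_max = hf - φ

First, calculate the photon energy:
E_photon = hf = (6.626×10⁻³⁴ J·s)(1.228e+15 Hz)
E_photon = 5.0786 eV

Then, the maximum kinetic energy:
KE_max = E_photon - φ = 5.0786 eV - 2.07 eV = 3.0086 eV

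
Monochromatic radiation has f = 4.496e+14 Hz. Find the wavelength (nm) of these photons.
666.80 nm

Using the wave equation: c = fλ

Solving for wavelength:
λ = c/f = (3×10⁸ m/s) / (4.496e+14 Hz)
λ = 666.80 nm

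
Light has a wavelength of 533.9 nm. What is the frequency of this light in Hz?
5.6151e+14 Hz

Using the wave equation: c = fλ

Solving for frequency:
f = c/λ = (3×10⁸ m/s) / (533.9×10⁻⁹ m)
f = 5.6151e+14 Hz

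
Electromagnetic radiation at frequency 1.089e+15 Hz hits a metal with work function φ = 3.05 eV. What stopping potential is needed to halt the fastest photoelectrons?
1.4537 V

The stopping potential V_s satisfies: eV_s = KE_max

First, find KE_max using Einstein's equation:
E_photon = hf = (6.626×10⁻³⁴ J·s)(1.089e+15 Hz) = 4.5037 eV
KE_max = E_photon - φ = 4.5037 - 3.05 = 1.4537 eV

Since eV_s = KE_max:
V_s = KE_max/e = 1.4537 V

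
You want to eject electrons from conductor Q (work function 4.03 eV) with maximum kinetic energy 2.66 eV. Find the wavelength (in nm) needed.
185.33 nm

From Einstein's equation: KE_max = hc/λ - φ

Rearranging for λ:
hc/λ = KE_max + φ
λ = hc/(KE_max + φ)

Required photon energy:
E_photon = KE_max + φ = 2.66 + 4.03 = 6.69 eV

Required wavelength:
λ = hc/E_photon = (6.626×10⁻³⁴)(3×10⁸) / (6.69 × 1.602×10⁻¹⁹)
λ = 185.33 nm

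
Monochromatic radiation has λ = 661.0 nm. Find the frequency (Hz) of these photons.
4.5354e+14 Hz

Using the wave equation: c = fλ

Solving for frequency:
f = c/λ = (3×10⁸ m/s) / (661.0×10⁻⁹ m)
f = 4.5354e+14 Hz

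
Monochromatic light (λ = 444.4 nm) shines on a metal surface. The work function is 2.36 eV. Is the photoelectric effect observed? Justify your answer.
Yes

For photoemission, the photon energy must exceed the work function.

Photon energy: E = hc/λ = 2.7899 eV
Work function: φ = 2.36 eV

Since E_photon (2.7899 eV) > φ (2.36 eV), photoemission WILL occur.
The threshold wavelength is λ₀ = hc/φ = 525.4 nm.
Since 444.4 nm < 525.4 nm, the light has sufficient energy.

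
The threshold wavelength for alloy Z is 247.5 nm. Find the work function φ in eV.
5.01 eV

At the threshold wavelength, photon energy equals work function:
φ = hc/λ₀

Calculating:
φ = (6.626×10⁻³⁴ J·s)(3×10⁸ m/s) / (247.5×10⁻⁹ m)
φ = 5.01 eV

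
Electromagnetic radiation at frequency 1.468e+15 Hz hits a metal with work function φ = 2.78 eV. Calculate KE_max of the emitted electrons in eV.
3.2912 eV

Using Einstein's photoelectric equation: KE_max = hf - φ

First, calculate the photon energy:
E_photon = hf = (6.626×10⁻³⁴ J·s)(1.468e+15 Hz)
E_photon = 6.0712 eV

Then, the maximum kinetic energy:
KE_max = E_photon - φ = 6.0712 eV - 2.78 eV = 3.2912 eV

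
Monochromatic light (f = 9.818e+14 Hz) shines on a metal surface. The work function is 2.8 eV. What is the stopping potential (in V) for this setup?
1.2604 V

The stopping potential V_s satisfies: eV_s = KE_max

First, find KE_max using Einstein's equation:
E_photon = hf = (6.626×10⁻³⁴ J·s)(9.818e+14 Hz) = 4.0604 eV
KE_max = E_photon - φ = 4.0604 - 2.8 = 1.2604 eV

Since eV_s = KE_max:
V_s = KE_max/e = 1.2604 V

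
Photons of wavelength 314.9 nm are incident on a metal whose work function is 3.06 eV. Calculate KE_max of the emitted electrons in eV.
0.8773 eV

Using Einstein's photoelectric equation: KE_max = hf - φ = hc/λ - φ

First, calculate the photon energy:
E_photon = hc/λ = (6.626×10⁻³⁴ J·s)(3×10⁸ m/s) / (314.9×10⁻⁹ m)
E_photon = 3.9373 eV

Then, the maximum kinetic energy:
KE_max = E_photon - φ = 3.9373 eV - 3.06 eV = 0.8773 eV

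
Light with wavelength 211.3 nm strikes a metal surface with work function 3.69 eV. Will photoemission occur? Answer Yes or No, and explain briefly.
Yes

For photoemission, the photon energy must exceed the work function.

Photon energy: E = hc/λ = 5.8677 eV
Work function: φ = 3.69 eV

Since E_photon (5.8677 eV) > φ (3.69 eV), photoemission WILL occur.
The threshold wavelength is λ₀ = hc/φ = 336.0 nm.
Since 211.3 nm < 336.0 nm, the light has sufficient energy.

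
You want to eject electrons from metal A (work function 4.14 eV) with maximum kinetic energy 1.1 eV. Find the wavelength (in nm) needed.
236.61 nm

From Einstein's equation: KE_max = hc/λ - φ

Rearranging for λ:
hc/λ = KE_max + φ
λ = hc/(KE_max + φ)

Required photon energy:
E_photon = KE_max + φ = 1.1 + 4.14 = 5.24 eV

Required wavelength:
λ = hc/E_photon = (6.626×10⁻³⁴)(3×10⁸) / (5.24 × 1.602×10⁻¹⁹)
λ = 236.61 nm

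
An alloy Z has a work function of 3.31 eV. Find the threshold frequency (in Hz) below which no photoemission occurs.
8.0035e+14 Hz

The threshold frequency is when the photon energy equals the work function:
hf₀ = φ

Solving for f₀:
f₀ = φ/h = (3.31 eV × 1.602×10⁻¹⁹ J/eV) / (6.626×10⁻³⁴ J·s)
f₀ = 8.0035e+14 Hz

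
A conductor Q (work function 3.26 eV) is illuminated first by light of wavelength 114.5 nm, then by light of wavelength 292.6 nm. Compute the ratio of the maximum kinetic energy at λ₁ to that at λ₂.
7.7439

Using Einstein's equation: KE_max = hc/λ - φ

For λ₁ = 114.5 nm:
E₁ = hc/λ₁ = 10.8283 eV
KE₁ = E₁ - φ = 10.8283 - 3.26 = 7.5683 eV

For λ₂ = 292.6 nm:
E₂ = hc/λ₂ = 4.2373 eV
KE₂ = E₂ - φ = 4.2373 - 3.26 = 0.9773 eV

Ratio: KE₁/KE₂ = 7.5683/0.9773 = 7.7439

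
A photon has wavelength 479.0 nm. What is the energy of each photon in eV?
2.5884 eV

Using E = hf = hc/λ:

E = hc/λ = (6.626×10⁻³⁴ J·s)(3×10⁸ m/s) / (479.0×10⁻⁹ m)
E = 2.5884 eV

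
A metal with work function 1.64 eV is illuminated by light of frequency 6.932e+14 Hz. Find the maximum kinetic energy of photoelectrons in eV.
1.2268 eV

Using Einstein's photoelectric equation: KE_max = hf - φ

First, calculate the photon energy:
E_photon = hf = (6.626×10⁻³⁴ J·s)(6.932e+14 Hz)
E_photon = 2.8668 eV

Then, the maximum kinetic energy:
KE_max = E_photon - φ = 2.8668 eV - 1.64 eV = 1.2268 eV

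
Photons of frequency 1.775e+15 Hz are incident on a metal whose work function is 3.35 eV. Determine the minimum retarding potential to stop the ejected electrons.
3.9908 V

The stopping potential V_s satisfies: eV_s = KE_max

First, find KE_max using Einstein's equation:
E_photon = hf = (6.626×10⁻³⁴ J·s)(1.775e+15 Hz) = 7.3408 eV
KE_max = E_photon - φ = 7.3408 - 3.35 = 3.9908 eV

Since eV_s = KE_max:
V_s = KE_max/e = 3.9908 V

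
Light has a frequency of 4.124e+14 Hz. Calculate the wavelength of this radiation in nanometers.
726.95 nm

Using the wave equation: c = fλ

Solving for wavelength:
λ = c/f = (3×10⁸ m/s) / (4.124e+14 Hz)
λ = 726.95 nm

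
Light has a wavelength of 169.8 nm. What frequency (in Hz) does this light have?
1.7656e+15 Hz

Using the wave equation: c = fλ

Solving for frequency:
f = c/λ = (3×10⁸ m/s) / (169.8×10⁻⁹ m)
f = 1.7656e+15 Hz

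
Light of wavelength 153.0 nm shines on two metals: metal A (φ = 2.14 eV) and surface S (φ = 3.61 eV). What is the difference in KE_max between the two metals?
1.4700 eV

Using KE_max = hc/λ - φ for each metal:

Photon energy: E = hc/λ = 8.1035 eV

For metal A (φ₁ = 2.14 eV):
KE₁ = E - φ₁ = 8.1035 - 2.14 = 5.9635 eV

For surface S (φ₂ = 3.61 eV):
KE₂ = E - φ₂ = 8.1035 - 3.61 = 4.4935 eV

Difference:
ΔKE = KE₁ - KE₂ = 5.9635 - 4.4935 = 1.4700 eV

Note: The difference equals the difference in work functions: 3.61 - 2.14 = 1.47 eV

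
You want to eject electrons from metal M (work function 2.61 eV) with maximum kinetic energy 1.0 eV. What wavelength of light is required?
343.45 nm

From Einstein's equation: KE_max = hc/λ - φ

Rearranging for λ:
hc/λ = KE_max + φ
λ = hc/(KE_max + φ)

Required photon energy:
E_photon = KE_max + φ = 1.0 + 2.61 = 3.61 eV

Required wavelength:
λ = hc/E_photon = (6.626×10⁻³⁴)(3×10⁸) / (3.61 × 1.602×10⁻¹⁹)
λ = 343.45 nm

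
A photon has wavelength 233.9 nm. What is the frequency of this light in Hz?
1.2817e+15 Hz

Using the wave equation: c = fλ

Solving for frequency:
f = c/λ = (3×10⁸ m/s) / (233.9×10⁻⁹ m)
f = 1.2817e+15 Hz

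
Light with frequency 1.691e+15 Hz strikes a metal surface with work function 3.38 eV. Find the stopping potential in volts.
3.6134 V

The stopping potential V_s satisfies: eV_s = KE_max

First, find KE_max using Einstein's equation:
E_photon = hf = (6.626×10⁻³⁴ J·s)(1.691e+15 Hz) = 6.9934 eV
KE_max = E_photon - φ = 6.9934 - 3.38 = 3.6134 eV

Since eV_s = KE_max:
V_s = KE_max/e = 3.6134 V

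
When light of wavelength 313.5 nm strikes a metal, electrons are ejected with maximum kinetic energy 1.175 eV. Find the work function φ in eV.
2.78 eV

From Einstein's photoelectric equation: KE_max = hf - φ = hc/λ - φ

Rearranging for φ:
φ = hc/λ - KE_max

Calculate photon energy:
E_photon = hc/λ = 3.9548 eV

Therefore:
φ = 3.9548 - 1.175 = 2.78 eV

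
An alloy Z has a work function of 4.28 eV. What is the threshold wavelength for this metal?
289.68 nm

The threshold wavelength is when the photon energy equals the work function:
hc/λ₀ = φ

Solving for λ₀:
λ₀ = hc/φ = (6.626×10⁻³⁴ J·s)(3×10⁸ m/s) / (4.28 eV × 1.602×10⁻¹⁹ J/eV)
λ₀ = 289.68 nm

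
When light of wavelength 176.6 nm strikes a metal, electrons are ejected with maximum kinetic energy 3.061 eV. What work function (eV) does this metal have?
3.96 eV

From Einstein's photoelectric equation: KE_max = hf - φ = hc/λ - φ

Rearranging for φ:
φ = hc/λ - KE_max

Calculate photon energy:
E_photon = hc/λ = 7.0206 eV

Therefore:
φ = 7.0206 - 3.061 = 3.96 eV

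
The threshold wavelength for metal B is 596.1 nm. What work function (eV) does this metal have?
2.08 eV

At the threshold wavelength, photon energy equals work function:
φ = hc/λ₀

Calculating:
φ = (6.626×10⁻³⁴ J·s)(3×10⁸ m/s) / (596.1×10⁻⁹ m)
φ = 2.08 eV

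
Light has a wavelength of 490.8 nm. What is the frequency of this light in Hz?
6.1082e+14 Hz

Using the wave equation: c = fλ

Solving for frequency:
f = c/λ = (3×10⁸ m/s) / (490.8×10⁻⁹ m)
f = 6.1082e+14 Hz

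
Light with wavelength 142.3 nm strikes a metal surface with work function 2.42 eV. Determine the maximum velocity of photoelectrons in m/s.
1.4878e+06 m/s

First, find the maximum kinetic energy:
E_photon = hc/λ = 8.7129 eV
KE_max = E_photon - φ = 8.7129 - 2.42 = 6.2929 eV

Convert to Joules: KE_max = 6.2929 × 1.602×10⁻¹⁹ J = 1.0082e-18 J

Then use KE = ½mv² to find velocity:
v = √(2·KE/m) = √(2 × 1.0082e-18 J / 9.109e-31 kg)
v = 1.4878e+06 m/s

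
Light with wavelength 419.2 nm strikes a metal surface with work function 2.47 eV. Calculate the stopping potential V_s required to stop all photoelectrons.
0.4876 V

The stopping potential V_s satisfies: eV_s = KE_max

First, find KE_max using Einstein's equation:
E_photon = hc/λ = 2.9576 eV
KE_max = E_photon - φ = 2.9576 - 2.47 = 0.4876 eV

Since eV_s = KE_max:
V_s = KE_max/e = 0.4876 V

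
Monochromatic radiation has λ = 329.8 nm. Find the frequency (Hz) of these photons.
9.0901e+14 Hz

Using the wave equation: c = fλ

Solving for frequency:
f = c/λ = (3×10⁸ m/s) / (329.8×10⁻⁹ m)
f = 9.0901e+14 Hz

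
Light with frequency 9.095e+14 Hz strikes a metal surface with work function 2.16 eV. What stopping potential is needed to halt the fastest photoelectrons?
1.6014 V

The stopping potential V_s satisfies: eV_s = KE_max

First, find KE_max using Einstein's equation:
E_photon = hf = (6.626×10⁻³⁴ J·s)(9.095e+14 Hz) = 3.7614 eV
KE_max = E_photon - φ = 3.7614 - 2.16 = 1.6014 eV

Since eV_s = KE_max:
V_s = KE_max/e = 1.6014 V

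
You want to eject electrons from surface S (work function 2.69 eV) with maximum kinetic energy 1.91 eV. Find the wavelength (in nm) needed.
269.53 nm

From Einstein's equation: KE_max = hc/λ - φ

Rearranging for λ:
hc/λ = KE_max + φ
λ = hc/(KE_max + φ)

Required photon energy:
E_photon = KE_max + φ = 1.91 + 2.69 = 4.60 eV

Required wavelength:
λ = hc/E_photon = (6.626×10⁻³⁴)(3×10⁸) / (4.60 × 1.602×10⁻¹⁹)
λ = 269.53 nm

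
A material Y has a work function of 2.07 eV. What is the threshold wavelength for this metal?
598.96 nm

The threshold wavelength is when the photon energy equals the work function:
hc/λ₀ = φ

Solving for λ₀:
λ₀ = hc/φ = (6.626×10⁻³⁴ J·s)(3×10⁸ m/s) / (2.07 eV × 1.602×10⁻¹⁹ J/eV)
λ₀ = 598.96 nm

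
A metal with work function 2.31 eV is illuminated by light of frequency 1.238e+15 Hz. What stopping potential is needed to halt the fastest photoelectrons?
2.8100 V

The stopping potential V_s satisfies: eV_s = KE_max

First, find KE_max using Einstein's equation:
E_photon = hf = (6.626×10⁻³⁴ J·s)(1.238e+15 Hz) = 5.1200 eV
KE_max = E_photon - φ = 5.1200 - 2.31 = 2.8100 eV

Since eV_s = KE_max:
V_s = KE_max/e = 2.8100 V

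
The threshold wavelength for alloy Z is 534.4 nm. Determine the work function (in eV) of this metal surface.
2.32 eV

At the threshold wavelength, photon energy equals work function:
φ = hc/λ₀

Calculating:
φ = (6.626×10⁻³⁴ J·s)(3×10⁸ m/s) / (534.4×10⁻⁹ m)
φ = 2.32 eV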